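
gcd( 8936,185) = 1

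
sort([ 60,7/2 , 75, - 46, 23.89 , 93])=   [-46, 7/2,23.89, 60 , 75, 93]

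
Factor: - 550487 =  - 7^1 * 19^1*4139^1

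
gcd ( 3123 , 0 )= 3123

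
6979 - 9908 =-2929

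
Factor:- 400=  -  2^4*5^2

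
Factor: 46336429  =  46336429^1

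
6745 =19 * 355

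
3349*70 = 234430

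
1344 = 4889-3545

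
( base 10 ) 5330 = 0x14d2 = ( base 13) 2570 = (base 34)4kq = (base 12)3102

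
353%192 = 161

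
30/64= 15/32=0.47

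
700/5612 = 175/1403 = 0.12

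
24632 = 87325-62693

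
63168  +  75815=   138983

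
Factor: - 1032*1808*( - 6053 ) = 11294026368 = 2^7*3^1*43^1*113^1*6053^1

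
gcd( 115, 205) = 5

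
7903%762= 283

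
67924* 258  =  17524392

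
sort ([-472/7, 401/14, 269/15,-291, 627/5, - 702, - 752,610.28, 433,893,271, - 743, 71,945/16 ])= [ - 752, - 743,-702, - 291, - 472/7,269/15, 401/14,  945/16,71,627/5, 271, 433 , 610.28, 893] 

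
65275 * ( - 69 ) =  - 4503975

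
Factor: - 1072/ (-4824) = 2^1*3^ ( - 2)  =  2/9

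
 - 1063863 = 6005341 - 7069204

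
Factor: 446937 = 3^1*19^1*7841^1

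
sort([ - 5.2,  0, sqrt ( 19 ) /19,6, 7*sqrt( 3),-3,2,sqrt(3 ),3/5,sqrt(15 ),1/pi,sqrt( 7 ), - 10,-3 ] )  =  [-10,- 5.2 ,-3,-3,0,sqrt( 19)/19,1/pi , 3/5,sqrt( 3 ),2, sqrt(7 ),sqrt(15), 6,7*sqrt( 3 ) ] 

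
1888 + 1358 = 3246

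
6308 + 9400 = 15708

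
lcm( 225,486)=12150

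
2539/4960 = 2539/4960=0.51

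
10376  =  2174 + 8202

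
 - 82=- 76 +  - 6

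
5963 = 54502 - 48539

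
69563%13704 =1043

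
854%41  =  34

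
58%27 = 4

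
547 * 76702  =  41955994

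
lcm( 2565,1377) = 130815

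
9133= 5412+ 3721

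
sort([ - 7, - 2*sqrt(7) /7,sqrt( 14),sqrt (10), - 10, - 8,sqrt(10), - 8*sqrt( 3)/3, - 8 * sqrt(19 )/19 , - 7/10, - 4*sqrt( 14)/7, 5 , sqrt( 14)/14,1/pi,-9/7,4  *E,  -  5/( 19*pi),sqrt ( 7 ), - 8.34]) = [ - 10, - 8.34, - 8, - 7, - 8*sqrt( 3)/3 , - 4*sqrt ( 14)/7, - 8*sqrt( 19)/19, - 9/7, - 2*sqrt( 7)/7, - 7/10, - 5/ ( 19  *pi ) , sqrt( 14 )/14,1/pi, sqrt( 7),sqrt( 10),sqrt( 10), sqrt( 14 ),5,4*E ] 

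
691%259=173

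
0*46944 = 0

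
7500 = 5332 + 2168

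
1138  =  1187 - 49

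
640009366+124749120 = 764758486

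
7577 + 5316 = 12893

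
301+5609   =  5910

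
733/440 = 733/440=1.67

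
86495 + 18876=105371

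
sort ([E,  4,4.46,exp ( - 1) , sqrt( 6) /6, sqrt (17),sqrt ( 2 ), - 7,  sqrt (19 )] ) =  [ - 7,exp( - 1),sqrt (6 )/6, sqrt( 2) , E,4,sqrt( 17 ),  sqrt(  19), 4.46]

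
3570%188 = 186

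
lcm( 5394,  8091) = 16182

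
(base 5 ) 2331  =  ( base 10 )341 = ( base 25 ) dg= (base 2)101010101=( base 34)a1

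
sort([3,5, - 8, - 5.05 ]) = [ - 8, - 5.05, 3,5]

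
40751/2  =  20375 + 1/2 = 20375.50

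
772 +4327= 5099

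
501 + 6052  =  6553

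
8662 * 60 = 519720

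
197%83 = 31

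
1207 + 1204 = 2411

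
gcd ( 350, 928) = 2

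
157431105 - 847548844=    - 690117739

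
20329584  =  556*36564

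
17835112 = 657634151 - 639799039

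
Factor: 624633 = 3^1*59^1*3529^1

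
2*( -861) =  -1722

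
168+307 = 475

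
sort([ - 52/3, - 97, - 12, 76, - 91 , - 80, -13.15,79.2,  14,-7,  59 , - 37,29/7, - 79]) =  [ - 97 , -91, - 80, - 79, - 37, - 52/3 , - 13.15, - 12 , - 7 , 29/7, 14,59,76 , 79.2 ] 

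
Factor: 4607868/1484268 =383989/123689 =29^1*179^( - 1)*691^( - 1)* 13241^1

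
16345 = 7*2335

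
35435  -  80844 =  - 45409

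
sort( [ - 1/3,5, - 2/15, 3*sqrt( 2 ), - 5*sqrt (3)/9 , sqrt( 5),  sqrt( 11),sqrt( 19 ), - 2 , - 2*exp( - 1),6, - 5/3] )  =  [ - 2, - 5/3  , - 5*sqrt( 3)/9, - 2 * exp( - 1 ), - 1/3, - 2/15,sqrt( 5),  sqrt ( 11), 3*sqrt( 2),sqrt( 19),5,  6]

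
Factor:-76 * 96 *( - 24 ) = 2^10*3^2 * 19^1 = 175104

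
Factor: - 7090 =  - 2^1*5^1*709^1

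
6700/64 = 104 + 11/16 = 104.69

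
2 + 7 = 9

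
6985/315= 22 + 11/63 =22.17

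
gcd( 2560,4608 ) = 512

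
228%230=228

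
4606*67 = 308602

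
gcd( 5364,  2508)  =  12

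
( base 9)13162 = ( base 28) B99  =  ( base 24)fa5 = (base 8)21265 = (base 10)8885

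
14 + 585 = 599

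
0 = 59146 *0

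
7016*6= 42096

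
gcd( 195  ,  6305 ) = 65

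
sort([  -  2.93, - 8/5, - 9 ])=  [ - 9,- 2.93 ,-8/5]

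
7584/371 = 20 + 164/371 = 20.44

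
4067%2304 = 1763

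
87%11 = 10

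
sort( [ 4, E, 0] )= [ 0, E, 4 ]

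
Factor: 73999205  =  5^1*7^1*19^1*223^1 * 499^1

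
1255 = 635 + 620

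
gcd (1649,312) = 1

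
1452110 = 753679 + 698431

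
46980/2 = 23490 = 23490.00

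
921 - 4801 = -3880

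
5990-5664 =326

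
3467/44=78 + 35/44=78.80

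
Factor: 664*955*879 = 2^3*3^1*5^1*83^1 * 191^1*293^1 = 557391480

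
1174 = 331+843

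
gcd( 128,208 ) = 16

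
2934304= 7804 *376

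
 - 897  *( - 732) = 656604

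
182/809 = 182/809 = 0.22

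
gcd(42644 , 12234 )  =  2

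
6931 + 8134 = 15065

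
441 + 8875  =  9316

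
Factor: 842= 2^1*421^1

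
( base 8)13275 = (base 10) 5821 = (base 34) 517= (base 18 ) hh7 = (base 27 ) 7QG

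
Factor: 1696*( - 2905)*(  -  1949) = 9602489120 = 2^5*5^1*7^1 * 53^1*83^1*1949^1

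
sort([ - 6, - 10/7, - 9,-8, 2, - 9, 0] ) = [-9 , - 9, - 8, - 6,- 10/7 , 0, 2] 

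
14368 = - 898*( - 16)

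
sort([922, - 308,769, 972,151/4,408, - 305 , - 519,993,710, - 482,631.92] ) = [ - 519,  -  482,-308, - 305,151/4, 408,631.92,710, 769 , 922 , 972, 993]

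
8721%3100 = 2521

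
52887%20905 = 11077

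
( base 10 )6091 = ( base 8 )13713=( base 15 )1C11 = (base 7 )23521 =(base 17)1415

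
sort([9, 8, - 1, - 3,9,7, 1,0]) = [ - 3, - 1, 0,1,  7,  8, 9, 9]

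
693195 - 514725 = 178470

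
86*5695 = 489770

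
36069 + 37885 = 73954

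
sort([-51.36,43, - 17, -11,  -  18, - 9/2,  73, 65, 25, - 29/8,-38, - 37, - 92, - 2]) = [-92,- 51.36,-38, - 37 , - 18, - 17, - 11, - 9/2,-29/8, - 2, 25,43, 65,73 ]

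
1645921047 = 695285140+950635907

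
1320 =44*30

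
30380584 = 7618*3988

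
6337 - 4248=2089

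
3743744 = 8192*457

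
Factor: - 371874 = - 2^1 *3^1*61979^1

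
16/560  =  1/35 = 0.03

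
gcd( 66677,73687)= 1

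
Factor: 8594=2^1*4297^1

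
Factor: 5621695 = 5^1*31^1*36269^1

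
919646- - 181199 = 1100845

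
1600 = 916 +684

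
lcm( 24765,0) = 0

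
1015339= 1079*941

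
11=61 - 50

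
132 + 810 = 942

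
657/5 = 131 + 2/5= 131.40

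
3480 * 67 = 233160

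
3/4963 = 3/4963 =0.00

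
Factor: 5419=5419^1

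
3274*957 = 3133218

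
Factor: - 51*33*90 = -151470= - 2^1*3^4*5^1*11^1*17^1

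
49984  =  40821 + 9163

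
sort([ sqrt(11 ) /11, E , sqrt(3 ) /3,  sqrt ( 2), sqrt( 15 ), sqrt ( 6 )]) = [ sqrt(11)/11 , sqrt( 3 ) /3,  sqrt(2 ), sqrt(6),E,sqrt (15 )]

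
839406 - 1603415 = -764009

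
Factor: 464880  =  2^4 * 3^1*5^1*13^1 * 149^1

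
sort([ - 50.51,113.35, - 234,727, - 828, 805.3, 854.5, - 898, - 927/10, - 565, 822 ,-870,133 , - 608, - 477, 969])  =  [  -  898,-870, - 828, - 608, - 565, - 477, - 234, - 927/10, -50.51,113.35,133, 727, 805.3,822, 854.5, 969]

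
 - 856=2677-3533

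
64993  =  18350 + 46643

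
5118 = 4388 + 730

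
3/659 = 3/659 = 0.00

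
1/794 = 1/794=0.00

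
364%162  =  40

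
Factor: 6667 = 59^1 * 113^1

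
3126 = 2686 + 440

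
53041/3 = 53041/3 = 17680.33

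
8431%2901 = 2629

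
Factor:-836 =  - 2^2*11^1*19^1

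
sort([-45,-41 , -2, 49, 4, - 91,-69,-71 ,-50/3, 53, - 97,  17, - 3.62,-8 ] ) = [ -97 ,-91, - 71, - 69, - 45,-41,-50/3 , - 8, - 3.62 , - 2 , 4,17, 49,53 ] 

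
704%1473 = 704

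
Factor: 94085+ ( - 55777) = 38308 = 2^2*61^1*157^1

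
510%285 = 225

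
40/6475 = 8/1295 = 0.01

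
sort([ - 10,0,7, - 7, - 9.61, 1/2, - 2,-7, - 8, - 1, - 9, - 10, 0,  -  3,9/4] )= [ - 10, - 10, - 9.61, - 9, - 8 , - 7, - 7, - 3, - 2, - 1,0,  0, 1/2,9/4,7]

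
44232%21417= 1398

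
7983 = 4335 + 3648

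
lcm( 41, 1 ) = 41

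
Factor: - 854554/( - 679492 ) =2^( - 1)*11^(-1 )*47^1*9091^1*15443^( - 1)  =  427277/339746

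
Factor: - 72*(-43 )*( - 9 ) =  - 2^3*3^4*43^1  =  - 27864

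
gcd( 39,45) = 3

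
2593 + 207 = 2800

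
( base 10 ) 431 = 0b110101111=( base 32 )df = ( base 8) 657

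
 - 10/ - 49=10/49 = 0.20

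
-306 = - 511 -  - 205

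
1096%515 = 66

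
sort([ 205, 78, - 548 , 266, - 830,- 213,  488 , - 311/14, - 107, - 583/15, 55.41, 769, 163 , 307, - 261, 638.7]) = [ - 830, - 548,-261, - 213, - 107, - 583/15, - 311/14, 55.41,78, 163, 205  ,  266, 307, 488, 638.7, 769]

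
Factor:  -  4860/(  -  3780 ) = 9/7 = 3^2*7^( - 1) 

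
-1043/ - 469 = 2 + 15/67 = 2.22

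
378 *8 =3024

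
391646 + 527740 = 919386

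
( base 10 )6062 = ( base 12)3612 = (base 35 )4X7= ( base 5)143222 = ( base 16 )17ae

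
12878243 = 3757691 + 9120552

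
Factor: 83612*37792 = 3159864704 = 2^7*1181^1* 20903^1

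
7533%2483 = 84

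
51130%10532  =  9002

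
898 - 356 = 542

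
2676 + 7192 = 9868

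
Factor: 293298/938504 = 146649/469252 =2^(-2)*3^1*7^(-1)* 16759^ ( - 1)  *48883^1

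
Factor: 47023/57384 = 2^(-3 )*3^( - 2 ) * 59^1 = 59/72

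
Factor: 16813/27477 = 391/639 = 3^ ( - 2 )* 17^1 * 23^1*71^(- 1) 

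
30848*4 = 123392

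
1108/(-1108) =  - 1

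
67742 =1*67742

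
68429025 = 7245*9445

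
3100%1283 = 534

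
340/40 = 17/2 = 8.50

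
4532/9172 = 1133/2293 = 0.49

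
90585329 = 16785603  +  73799726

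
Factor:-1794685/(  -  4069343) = 5^1*37^1*89^1 * 109^1*4069343^(- 1)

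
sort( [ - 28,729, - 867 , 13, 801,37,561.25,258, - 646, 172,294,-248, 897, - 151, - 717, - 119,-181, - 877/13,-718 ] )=[  -  867,-718, -717,-646,-248,- 181,-151,-119, - 877/13,-28,13 , 37, 172, 258,294,561.25, 729,801,897] 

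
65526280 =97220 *674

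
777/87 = 8 + 27/29  =  8.93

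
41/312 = 41/312=0.13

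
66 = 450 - 384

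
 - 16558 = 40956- 57514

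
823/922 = 823/922 = 0.89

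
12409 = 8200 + 4209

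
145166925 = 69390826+75776099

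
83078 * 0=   0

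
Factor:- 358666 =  - 2^1 * 7^1 * 11^1 * 17^1 * 137^1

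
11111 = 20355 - 9244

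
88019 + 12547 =100566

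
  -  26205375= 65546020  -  91751395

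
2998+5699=8697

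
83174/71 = 1171+33/71 = 1171.46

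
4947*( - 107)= - 529329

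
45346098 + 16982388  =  62328486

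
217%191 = 26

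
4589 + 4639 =9228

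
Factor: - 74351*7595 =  - 5^1*7^2*31^1*149^1 * 499^1 = - 564695845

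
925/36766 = 925/36766= 0.03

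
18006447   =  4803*3749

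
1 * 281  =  281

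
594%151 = 141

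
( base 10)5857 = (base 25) 997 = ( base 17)1349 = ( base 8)13341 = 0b1011011100001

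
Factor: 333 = 3^2*37^1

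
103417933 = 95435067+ 7982866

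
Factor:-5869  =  -5869^1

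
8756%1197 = 377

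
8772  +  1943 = 10715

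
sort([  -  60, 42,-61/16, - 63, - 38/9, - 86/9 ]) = [  -  63, - 60, - 86/9 , - 38/9,-61/16, 42]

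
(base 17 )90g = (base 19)74E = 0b101000111001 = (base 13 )1264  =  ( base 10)2617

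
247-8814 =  - 8567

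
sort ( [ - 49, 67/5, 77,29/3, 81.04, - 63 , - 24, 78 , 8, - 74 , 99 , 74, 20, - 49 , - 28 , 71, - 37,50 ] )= [ - 74, - 63 ,  -  49, - 49, - 37, - 28, - 24  ,  8,29/3,67/5, 20,50, 71, 74, 77,78, 81.04 , 99] 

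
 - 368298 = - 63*5846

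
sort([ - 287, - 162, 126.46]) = [  -  287, - 162, 126.46]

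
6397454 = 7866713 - 1469259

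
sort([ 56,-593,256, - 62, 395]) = [  -  593, - 62 , 56 , 256 , 395]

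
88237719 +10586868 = 98824587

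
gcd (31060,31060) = 31060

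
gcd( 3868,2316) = 4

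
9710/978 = 9 + 454/489=9.93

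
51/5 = 10 + 1/5 = 10.20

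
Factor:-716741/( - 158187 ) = 3^( - 1)*67^( - 1 )*787^ ( - 1 )  *  716741^1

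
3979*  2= 7958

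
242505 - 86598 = 155907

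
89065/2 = 44532+1/2=   44532.50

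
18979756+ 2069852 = 21049608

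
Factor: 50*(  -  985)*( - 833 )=2^1*5^3*7^2 * 17^1* 197^1 = 41025250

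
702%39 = 0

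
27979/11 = 2543 + 6/11 = 2543.55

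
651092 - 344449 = 306643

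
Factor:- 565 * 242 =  - 136730 = - 2^1*5^1*11^2 * 113^1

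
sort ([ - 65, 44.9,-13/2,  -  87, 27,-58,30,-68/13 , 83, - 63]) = [-87, - 65,  -  63, - 58, -13/2, - 68/13, 27, 30,44.9,83 ]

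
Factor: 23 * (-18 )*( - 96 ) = 39744 =2^6*3^3 * 23^1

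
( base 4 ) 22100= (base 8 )1220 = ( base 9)808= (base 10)656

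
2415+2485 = 4900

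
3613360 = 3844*940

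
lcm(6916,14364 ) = 186732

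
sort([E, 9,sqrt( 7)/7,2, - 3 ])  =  [ - 3, sqrt( 7 ) /7,2,E, 9 ]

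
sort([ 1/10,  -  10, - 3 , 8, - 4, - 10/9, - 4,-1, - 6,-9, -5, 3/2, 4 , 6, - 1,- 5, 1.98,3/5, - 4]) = [ - 10, - 9, - 6  ,-5, - 5, - 4,-4, - 4,-3 , - 10/9  , - 1, - 1,1/10, 3/5,3/2, 1.98, 4, 6, 8]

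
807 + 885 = 1692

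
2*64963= 129926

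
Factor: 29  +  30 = 59 = 59^1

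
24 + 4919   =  4943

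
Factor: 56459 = 13^1*43^1*101^1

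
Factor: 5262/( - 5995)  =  -2^1 * 3^1*5^( - 1 )* 11^(- 1 )*109^( -1) * 877^1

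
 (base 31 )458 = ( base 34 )3FT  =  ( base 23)7d5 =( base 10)4007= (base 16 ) fa7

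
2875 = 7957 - 5082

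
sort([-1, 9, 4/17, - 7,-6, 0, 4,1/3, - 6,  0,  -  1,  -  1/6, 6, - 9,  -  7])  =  [ - 9, -7, - 7, - 6, - 6,  -  1, - 1, - 1/6,0 , 0, 4/17, 1/3 , 4, 6,9 ] 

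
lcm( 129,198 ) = 8514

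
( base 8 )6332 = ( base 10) 3290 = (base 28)45E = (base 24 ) 5h2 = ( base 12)1aa2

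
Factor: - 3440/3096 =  - 2^1*3^( - 2) * 5^1 = - 10/9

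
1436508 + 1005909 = 2442417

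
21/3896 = 21/3896 = 0.01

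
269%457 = 269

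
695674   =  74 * 9401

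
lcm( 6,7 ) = 42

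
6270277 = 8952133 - 2681856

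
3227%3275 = 3227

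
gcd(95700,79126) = 2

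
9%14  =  9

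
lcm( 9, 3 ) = 9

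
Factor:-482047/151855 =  - 5^( - 1)*11^( - 2)*179^1 * 251^(-1)*2693^1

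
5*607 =3035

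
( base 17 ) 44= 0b1001000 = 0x48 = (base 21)39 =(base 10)72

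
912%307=298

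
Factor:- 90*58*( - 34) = 177480 = 2^3*3^2 *5^1 * 17^1*29^1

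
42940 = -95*( - 452)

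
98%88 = 10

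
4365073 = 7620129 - 3255056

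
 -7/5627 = - 7/5627  =  - 0.00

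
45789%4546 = 329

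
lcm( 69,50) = 3450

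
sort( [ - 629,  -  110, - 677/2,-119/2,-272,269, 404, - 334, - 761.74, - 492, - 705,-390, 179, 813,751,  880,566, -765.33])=[ - 765.33, - 761.74, - 705, - 629,-492, - 390,-677/2,- 334,-272, - 110, - 119/2 , 179, 269,404, 566, 751,813,880]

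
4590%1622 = 1346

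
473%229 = 15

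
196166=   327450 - 131284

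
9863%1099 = 1071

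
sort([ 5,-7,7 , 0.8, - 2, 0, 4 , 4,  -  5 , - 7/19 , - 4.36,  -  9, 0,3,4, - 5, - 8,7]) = [-9, - 8, - 7,  -  5,-5, - 4.36,-2, - 7/19,  0,0,0.8, 3,4,4,4, 5, 7, 7 ] 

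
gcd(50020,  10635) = 5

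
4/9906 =2/4953  =  0.00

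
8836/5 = 1767 + 1/5 = 1767.20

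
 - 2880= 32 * ( - 90) 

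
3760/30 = 125 + 1/3=125.33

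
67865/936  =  72 + 473/936 = 72.51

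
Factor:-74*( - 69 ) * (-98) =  - 500388=-2^2 * 3^1*7^2 * 23^1*37^1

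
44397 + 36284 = 80681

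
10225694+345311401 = 355537095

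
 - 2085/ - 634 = 2085/634 =3.29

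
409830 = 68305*6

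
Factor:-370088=-2^3*46261^1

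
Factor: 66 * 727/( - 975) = -2^1 * 5^( - 2)*11^1 * 13^( - 1) * 727^1 = -15994/325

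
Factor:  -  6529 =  - 6529^1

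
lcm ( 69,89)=6141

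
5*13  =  65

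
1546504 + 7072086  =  8618590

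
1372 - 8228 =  - 6856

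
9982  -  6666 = 3316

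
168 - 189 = -21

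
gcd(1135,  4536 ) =1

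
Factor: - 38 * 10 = -2^2*5^1 * 19^1 = - 380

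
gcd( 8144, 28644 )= 4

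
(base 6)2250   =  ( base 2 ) 1000010110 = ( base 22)126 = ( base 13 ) 321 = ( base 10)534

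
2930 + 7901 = 10831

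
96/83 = 1+13/83 = 1.16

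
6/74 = 3/37 = 0.08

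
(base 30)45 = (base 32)3t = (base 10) 125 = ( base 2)1111101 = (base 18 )6h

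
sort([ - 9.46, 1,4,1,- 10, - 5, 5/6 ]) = [ - 10, - 9.46, - 5, 5/6,1, 1,4] 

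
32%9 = 5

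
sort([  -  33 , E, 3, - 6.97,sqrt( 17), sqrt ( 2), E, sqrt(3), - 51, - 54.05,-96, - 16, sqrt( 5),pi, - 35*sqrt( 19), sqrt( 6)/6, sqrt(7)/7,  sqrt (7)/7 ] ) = [ - 35*sqrt(19),-96,  -  54.05, - 51,  -  33, - 16,  -  6.97, sqrt(7 ) /7,sqrt( 7)/7,sqrt(6) /6,sqrt( 2),  sqrt( 3 ), sqrt( 5),E, E,3, pi, sqrt( 17) ] 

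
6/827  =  6/827 = 0.01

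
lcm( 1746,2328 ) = 6984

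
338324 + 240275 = 578599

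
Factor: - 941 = -941^1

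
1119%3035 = 1119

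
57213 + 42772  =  99985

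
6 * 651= 3906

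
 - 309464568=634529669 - 943994237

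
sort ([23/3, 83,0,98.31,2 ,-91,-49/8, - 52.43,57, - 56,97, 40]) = [ - 91,- 56, - 52.43, - 49/8, 0, 2, 23/3, 40,57,83,97,98.31 ]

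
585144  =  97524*6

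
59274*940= 55717560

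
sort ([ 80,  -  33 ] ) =[ - 33, 80]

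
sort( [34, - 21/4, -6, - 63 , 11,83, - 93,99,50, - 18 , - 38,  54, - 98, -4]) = [-98,-93,-63, - 38, - 18, - 6, - 21/4, - 4,  11,34,50,54 , 83,99 ]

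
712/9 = 79 + 1/9= 79.11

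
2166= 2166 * 1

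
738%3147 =738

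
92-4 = 88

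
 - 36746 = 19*( - 1934 )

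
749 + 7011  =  7760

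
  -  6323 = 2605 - 8928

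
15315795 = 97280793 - 81964998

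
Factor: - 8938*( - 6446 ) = 57614348 = 2^2*11^1*41^1*109^1*293^1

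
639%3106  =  639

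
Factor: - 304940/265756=-965/841 = - 5^1*29^ (-2 )*193^1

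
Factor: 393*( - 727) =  - 285711 = - 3^1 *131^1 * 727^1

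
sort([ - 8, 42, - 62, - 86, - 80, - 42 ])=[-86, - 80, - 62, - 42, - 8, 42 ]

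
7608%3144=1320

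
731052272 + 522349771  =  1253402043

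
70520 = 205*344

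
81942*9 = 737478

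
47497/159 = 47497/159 = 298.72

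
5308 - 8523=-3215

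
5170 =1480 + 3690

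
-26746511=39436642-66183153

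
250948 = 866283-615335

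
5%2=1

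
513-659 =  - 146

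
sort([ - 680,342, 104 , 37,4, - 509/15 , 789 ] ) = [ - 680, - 509/15,4, 37, 104,342,789 ] 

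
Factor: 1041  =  3^1 * 347^1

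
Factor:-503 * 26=-2^1*13^1* 503^1= - 13078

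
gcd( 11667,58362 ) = 3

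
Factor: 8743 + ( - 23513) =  - 14770 = - 2^1*5^1*7^1* 211^1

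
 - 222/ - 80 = 111/40 = 2.77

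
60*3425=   205500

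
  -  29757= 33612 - 63369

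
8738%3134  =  2470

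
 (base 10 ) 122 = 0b1111010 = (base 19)68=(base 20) 62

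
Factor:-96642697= - 89^1*1085873^1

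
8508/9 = 945 + 1/3 = 945.33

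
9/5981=9/5981 = 0.00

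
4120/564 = 1030/141 = 7.30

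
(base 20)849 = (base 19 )922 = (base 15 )E94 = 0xCD9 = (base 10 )3289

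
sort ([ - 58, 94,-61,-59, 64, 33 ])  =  [  -  61,-59, - 58,33, 64, 94]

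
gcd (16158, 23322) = 6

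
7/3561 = 7/3561 = 0.00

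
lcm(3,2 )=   6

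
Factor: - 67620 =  - 2^2*3^1*5^1 * 7^2*23^1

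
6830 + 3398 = 10228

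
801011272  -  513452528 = 287558744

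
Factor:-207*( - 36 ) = 7452= 2^2 * 3^4 *23^1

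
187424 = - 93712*( - 2)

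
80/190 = 8/19 = 0.42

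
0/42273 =0 = 0.00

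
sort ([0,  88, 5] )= [ 0,5,88 ]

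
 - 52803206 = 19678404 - 72481610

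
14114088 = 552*25569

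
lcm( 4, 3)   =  12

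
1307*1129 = 1475603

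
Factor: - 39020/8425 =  - 2^2 * 5^(-1 ) * 337^ ( - 1 )*1951^1=-  7804/1685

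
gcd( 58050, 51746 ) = 2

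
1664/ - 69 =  - 25 + 61/69 = - 24.12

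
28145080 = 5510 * 5108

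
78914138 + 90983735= 169897873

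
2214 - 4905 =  - 2691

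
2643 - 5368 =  - 2725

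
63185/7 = 63185/7 = 9026.43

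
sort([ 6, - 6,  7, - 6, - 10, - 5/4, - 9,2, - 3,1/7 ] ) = [-10,  -  9, - 6,-6, - 3, - 5/4 , 1/7,  2, 6, 7]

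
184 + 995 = 1179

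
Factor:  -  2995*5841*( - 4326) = 2^1*3^3*5^1*7^1*11^1 * 59^1*103^1*599^1 = 75678157170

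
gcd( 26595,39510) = 45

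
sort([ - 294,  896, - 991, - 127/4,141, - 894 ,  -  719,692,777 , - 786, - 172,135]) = [  -  991,  -  894, - 786, - 719, - 294, - 172  , - 127/4, 135, 141,692,777,896]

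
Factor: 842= 2^1*421^1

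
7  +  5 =12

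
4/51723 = 4/51723 = 0.00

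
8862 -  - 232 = 9094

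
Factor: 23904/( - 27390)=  - 48/55 = - 2^4*3^1*5^( - 1)*11^ ( - 1 )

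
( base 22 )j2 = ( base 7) 1140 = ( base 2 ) 110100100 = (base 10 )420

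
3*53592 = 160776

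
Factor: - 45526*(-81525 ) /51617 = 3711507150/51617 =2^1*3^1*5^2*13^1*17^1 * 71^( - 1 )*103^1*727^(  -  1)*1087^1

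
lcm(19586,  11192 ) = 78344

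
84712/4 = 21178= 21178.00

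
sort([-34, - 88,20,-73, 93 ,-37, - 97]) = [-97, - 88,-73, - 37 ,  -  34, 20,93 ] 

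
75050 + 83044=158094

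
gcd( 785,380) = 5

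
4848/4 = 1212=1212.00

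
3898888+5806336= 9705224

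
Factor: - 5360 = -2^4* 5^1*67^1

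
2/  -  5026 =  - 1/2513=-  0.00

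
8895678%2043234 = 722742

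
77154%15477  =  15246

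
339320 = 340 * 998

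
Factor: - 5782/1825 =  - 2^1*5^( - 2) * 7^2*59^1*73^( - 1 )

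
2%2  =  0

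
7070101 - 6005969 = 1064132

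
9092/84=108 + 5/21  =  108.24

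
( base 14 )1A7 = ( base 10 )343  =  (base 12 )247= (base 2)101010111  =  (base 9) 421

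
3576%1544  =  488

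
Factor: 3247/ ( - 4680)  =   - 2^(  -  3)*3^ ( - 2)*5^( - 1)*13^(-1)*17^1 * 191^1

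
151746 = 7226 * 21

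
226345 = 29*7805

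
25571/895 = 28 + 511/895 = 28.57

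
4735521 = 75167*63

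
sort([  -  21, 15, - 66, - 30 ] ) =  [-66,-30, - 21,15]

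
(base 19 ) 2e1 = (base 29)153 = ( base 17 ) 373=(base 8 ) 1735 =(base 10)989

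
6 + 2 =8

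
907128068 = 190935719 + 716192349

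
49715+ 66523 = 116238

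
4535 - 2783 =1752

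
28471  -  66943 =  -38472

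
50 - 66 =-16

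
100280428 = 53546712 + 46733716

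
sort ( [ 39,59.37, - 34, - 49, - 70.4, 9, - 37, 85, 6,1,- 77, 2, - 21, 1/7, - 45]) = [ - 77, - 70.4, - 49, - 45, - 37, - 34, - 21, 1/7, 1, 2, 6, 9,39, 59.37, 85] 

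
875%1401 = 875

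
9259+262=9521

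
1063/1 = 1063 = 1063.00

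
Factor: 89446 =2^1*7^1*6389^1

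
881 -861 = 20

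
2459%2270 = 189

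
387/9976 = 9/232 = 0.04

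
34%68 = 34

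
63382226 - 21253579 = 42128647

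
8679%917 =426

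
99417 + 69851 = 169268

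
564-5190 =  - 4626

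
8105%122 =53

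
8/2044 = 2/511 = 0.00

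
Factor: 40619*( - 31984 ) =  - 1299158096  =  - 2^4*151^1*269^1 * 1999^1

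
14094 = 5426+8668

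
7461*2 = 14922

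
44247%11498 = 9753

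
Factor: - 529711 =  - 7^1 *13^1*5821^1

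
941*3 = 2823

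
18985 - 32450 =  - 13465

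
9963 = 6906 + 3057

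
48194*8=385552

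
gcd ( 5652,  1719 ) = 9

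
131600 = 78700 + 52900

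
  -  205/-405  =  41/81 = 0.51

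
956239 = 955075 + 1164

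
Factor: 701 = 701^1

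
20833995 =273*76315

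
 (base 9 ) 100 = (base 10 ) 81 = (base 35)2b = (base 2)1010001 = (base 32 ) 2h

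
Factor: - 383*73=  - 73^1*383^1 = - 27959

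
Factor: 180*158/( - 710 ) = -2844/71 = -2^2*3^2*71^(-1 )*79^1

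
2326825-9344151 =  - 7017326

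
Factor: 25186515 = 3^1*5^1 *1679101^1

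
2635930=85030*31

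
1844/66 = 922/33 = 27.94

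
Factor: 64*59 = 2^6*59^1 = 3776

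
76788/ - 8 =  - 9599 + 1/2 = - 9598.50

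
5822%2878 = 66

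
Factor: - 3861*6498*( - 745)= 18691139610  =  2^1  *3^5*5^1*11^1*13^1*19^2*149^1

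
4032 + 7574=11606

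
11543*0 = 0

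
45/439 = 45/439  =  0.10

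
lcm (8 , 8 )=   8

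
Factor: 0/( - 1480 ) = 0 = 0^1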